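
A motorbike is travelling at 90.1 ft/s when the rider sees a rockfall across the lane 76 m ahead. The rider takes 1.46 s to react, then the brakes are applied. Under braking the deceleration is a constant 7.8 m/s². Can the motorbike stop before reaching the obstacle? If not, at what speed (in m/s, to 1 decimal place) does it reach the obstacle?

No — it strikes the obstacle at 13.9 m/s

90.1 ft/s × 0.3048 = 27.4625 m/s.
Reaction distance = 27.4625 × 1.46 = 40.095 m.
Braking distance needed to stop: v²/(2a) = 754.189 / 15.600 = 48.345 m, so total needed = 40.095 + 48.345 = 88.440 m > 76 m — it cannot stop.
Distance remaining when braking begins: 76 − 40.095 = 35.905 m.
v² = v₀² − 2a·d = 754.189 − 2 × 7.800 × 35.905 = 194.071 m²/s².
v = √194.071 = 13.931 m/s.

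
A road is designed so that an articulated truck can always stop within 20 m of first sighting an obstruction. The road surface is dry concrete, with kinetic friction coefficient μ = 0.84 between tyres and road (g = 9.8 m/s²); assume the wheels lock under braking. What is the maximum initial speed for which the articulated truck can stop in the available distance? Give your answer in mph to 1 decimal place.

Maximum speed ≈ 40.6 mph

a = μg = 0.84 × 9.8 = 8.232 m/s².
v²/(2a) = d ⇒ v = √(2 × 8.232 × 20) = √329.28 = 18.1461 m/s.
18.1461 m/s ÷ 0.44704 = 40.592 mph.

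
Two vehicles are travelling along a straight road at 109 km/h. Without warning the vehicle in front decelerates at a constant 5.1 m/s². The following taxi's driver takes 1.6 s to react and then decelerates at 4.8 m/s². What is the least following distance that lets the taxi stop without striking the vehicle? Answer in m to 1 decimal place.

109 km/h ÷ 3.6 = 30.2778 m/s.
Leader travels v²/(2a_L) = 916.745 / 10.200 = 89.877 m before stopping.
Follower covers v·t_r = 30.2778 × 1.6 = 48.444 m while reacting, then v²/(2a_F) = 916.745 / 9.600 = 95.494 m while braking, for a total of 48.444 + 95.494 = 143.938 m.
Since a_F ≤ a_L and the follower starts braking later, the follower is never slower than the leader, so the closest approach is when both have stopped.
Minimum gap = 143.938 − 89.877 = 54.061 m.

Minimum gap ≈ 54.1 m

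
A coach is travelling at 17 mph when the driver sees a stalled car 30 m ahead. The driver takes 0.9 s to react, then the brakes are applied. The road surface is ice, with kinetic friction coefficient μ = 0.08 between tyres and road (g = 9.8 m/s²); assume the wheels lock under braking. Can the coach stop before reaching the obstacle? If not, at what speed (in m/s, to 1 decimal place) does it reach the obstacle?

No — it strikes the obstacle at 4.6 m/s

17 mph × 0.44704 = 7.5997 m/s.
a = μg = 0.08 × 9.8 = 0.784 m/s².
Reaction distance = 7.5997 × 0.9 = 6.840 m.
Braking distance needed to stop: v²/(2a) = 57.755 / 1.568 = 36.834 m, so total needed = 6.840 + 36.834 = 43.674 m > 30 m — it cannot stop.
Distance remaining when braking begins: 30 − 6.840 = 23.160 m.
v² = v₀² − 2a·d = 57.755 − 2 × 0.784 × 23.160 = 21.440 m²/s².
v = √21.440 = 4.630 m/s.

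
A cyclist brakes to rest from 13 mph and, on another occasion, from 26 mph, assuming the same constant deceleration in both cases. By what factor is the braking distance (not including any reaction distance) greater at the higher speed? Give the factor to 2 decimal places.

Factor ≈ 4.00

Braking distance d = v²/(2a), so with a fixed, d ∝ v².
Factor = (26/13)² = 2.0000² = 4.0000.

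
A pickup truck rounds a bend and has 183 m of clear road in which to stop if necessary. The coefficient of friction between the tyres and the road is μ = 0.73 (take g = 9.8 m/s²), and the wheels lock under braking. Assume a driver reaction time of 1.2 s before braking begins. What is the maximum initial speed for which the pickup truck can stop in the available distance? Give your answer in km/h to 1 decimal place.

Maximum speed ≈ 155.9 km/h

a = μg = 0.73 × 9.8 = 7.154 m/s².
Stopping distance: v·t_r + v²/(2a) = 183 with t_r = 1.2 s and a = 7.154 m/s².
So v² + 17.170 v − 2618.36 = 0.
Positive root: v = −a·t_r + √((a·t_r)² + 2a·d) = −8.585 + √(73.702 + 2618.36) = 43.3001 m/s.
43.3001 m/s × 3.6 = 155.880 km/h.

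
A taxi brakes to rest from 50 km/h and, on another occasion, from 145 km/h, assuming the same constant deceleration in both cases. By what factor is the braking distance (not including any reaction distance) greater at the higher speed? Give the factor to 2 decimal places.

Factor ≈ 8.41

Braking distance d = v²/(2a), so with a fixed, d ∝ v².
Factor = (145/50)² = 2.9000² = 8.4100.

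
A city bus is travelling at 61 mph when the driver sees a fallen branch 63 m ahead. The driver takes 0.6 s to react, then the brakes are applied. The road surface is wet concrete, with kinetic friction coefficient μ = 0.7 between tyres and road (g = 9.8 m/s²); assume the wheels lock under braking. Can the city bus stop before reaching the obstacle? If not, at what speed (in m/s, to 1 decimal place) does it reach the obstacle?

No — it strikes the obstacle at 10.2 m/s

61 mph × 0.44704 = 27.2694 m/s.
a = μg = 0.7 × 9.8 = 6.860 m/s².
Reaction distance = 27.2694 × 0.6 = 16.362 m.
Braking distance needed to stop: v²/(2a) = 743.620 / 13.720 = 54.200 m, so total needed = 16.362 + 54.200 = 70.562 m > 63 m — it cannot stop.
Distance remaining when braking begins: 63 − 16.362 = 46.638 m.
v² = v₀² − 2a·d = 743.620 − 2 × 6.860 × 46.638 = 103.747 m²/s².
v = √103.747 = 10.186 m/s.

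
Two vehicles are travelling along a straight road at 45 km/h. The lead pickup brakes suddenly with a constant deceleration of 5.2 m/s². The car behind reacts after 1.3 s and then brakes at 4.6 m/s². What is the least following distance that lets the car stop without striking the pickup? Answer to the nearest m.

Minimum gap ≈ 18 m

45 km/h ÷ 3.6 = 12.5000 m/s.
Leader travels v²/(2a_L) = 156.250 / 10.400 = 15.024 m before stopping.
Follower covers v·t_r = 12.5000 × 1.3 = 16.250 m while reacting, then v²/(2a_F) = 156.250 / 9.200 = 16.984 m while braking, for a total of 16.250 + 16.984 = 33.234 m.
Since a_F ≤ a_L and the follower starts braking later, the follower is never slower than the leader, so the closest approach is when both have stopped.
Minimum gap = 33.234 − 15.024 = 18.210 m.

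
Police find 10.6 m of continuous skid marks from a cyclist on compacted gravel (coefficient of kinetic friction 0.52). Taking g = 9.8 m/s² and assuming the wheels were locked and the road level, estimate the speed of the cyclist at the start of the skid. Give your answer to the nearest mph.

Deceleration a = μg = 0.52 × 9.8 = 5.096 m/s².
v = √(2a·d) = √(2 × 5.096 × 10.6) = √108.035 = 10.3940 m/s.
= 10.3940 ÷ 0.44704 = 23.251 mph.

Initial speed ≈ 23 mph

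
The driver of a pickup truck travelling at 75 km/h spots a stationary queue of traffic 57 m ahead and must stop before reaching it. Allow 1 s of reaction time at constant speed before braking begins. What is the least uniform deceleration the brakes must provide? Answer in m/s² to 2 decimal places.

Required deceleration ≈ 6.00 m/s²

75 km/h ÷ 3.6 = 20.8333 m/s.
Distance covered during reaction = 20.8333 × 1 = 20.833 m.
Distance available for braking: 57 − 20.833 = 36.167 m.
v² = 2a·d ⇒ a = v²/(2d) = 20.8333² / (2 × 36.167) = 434.026 / 72.334 = 6.0003 m/s².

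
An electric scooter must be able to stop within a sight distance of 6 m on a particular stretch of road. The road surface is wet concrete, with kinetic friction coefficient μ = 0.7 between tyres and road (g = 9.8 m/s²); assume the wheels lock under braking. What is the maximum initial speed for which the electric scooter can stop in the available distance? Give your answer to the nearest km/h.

a = μg = 0.7 × 9.8 = 6.860 m/s².
v²/(2a) = d ⇒ v = √(2 × 6.860 × 6) = √82.32 = 9.0730 m/s.
9.0730 m/s × 3.6 = 32.663 km/h.

Maximum speed ≈ 33 km/h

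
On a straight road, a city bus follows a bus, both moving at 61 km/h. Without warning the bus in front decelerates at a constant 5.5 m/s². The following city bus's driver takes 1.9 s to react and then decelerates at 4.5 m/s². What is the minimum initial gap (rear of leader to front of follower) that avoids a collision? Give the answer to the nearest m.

61 km/h ÷ 3.6 = 16.9444 m/s.
Leader travels v²/(2a_L) = 287.113 / 11.000 = 26.101 m before stopping.
Follower covers v·t_r = 16.9444 × 1.9 = 32.194 m while reacting, then v²/(2a_F) = 287.113 / 9.000 = 31.901 m while braking, for a total of 32.194 + 31.901 = 64.095 m.
Since a_F ≤ a_L and the follower starts braking later, the follower is never slower than the leader, so the closest approach is when both have stopped.
Minimum gap = 64.095 − 26.101 = 37.994 m.

Minimum gap ≈ 38 m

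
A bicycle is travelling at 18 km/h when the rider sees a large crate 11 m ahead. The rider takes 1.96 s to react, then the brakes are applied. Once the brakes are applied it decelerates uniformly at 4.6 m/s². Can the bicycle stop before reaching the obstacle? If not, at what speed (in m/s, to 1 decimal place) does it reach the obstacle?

No — it strikes the obstacle at 3.7 m/s

18 km/h ÷ 3.6 = 5.0000 m/s.
Reaction distance = 5.0000 × 1.96 = 9.800 m.
Braking distance needed to stop: v²/(2a) = 25.000 / 9.200 = 2.717 m, so total needed = 9.800 + 2.717 = 12.517 m > 11 m — it cannot stop.
Distance remaining when braking begins: 11 − 9.800 = 1.200 m.
v² = v₀² − 2a·d = 25.000 − 2 × 4.600 × 1.200 = 13.960 m²/s².
v = √13.960 = 3.736 m/s.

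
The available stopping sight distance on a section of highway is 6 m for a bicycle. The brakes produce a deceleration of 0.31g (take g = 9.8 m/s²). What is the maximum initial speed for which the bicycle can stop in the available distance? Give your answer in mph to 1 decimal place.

Maximum speed ≈ 13.5 mph

a = 0.31 × 9.8 = 3.038 m/s².
v²/(2a) = d ⇒ v = √(2 × 3.038 × 6) = √36.46 = 6.0382 m/s.
6.0382 m/s ÷ 0.44704 = 13.507 mph.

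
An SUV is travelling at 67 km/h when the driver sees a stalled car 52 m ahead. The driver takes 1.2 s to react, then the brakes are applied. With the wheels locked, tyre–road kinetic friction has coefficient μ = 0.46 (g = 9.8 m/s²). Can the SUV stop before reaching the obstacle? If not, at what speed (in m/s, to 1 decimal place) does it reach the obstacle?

67 km/h ÷ 3.6 = 18.6111 m/s.
a = μg = 0.46 × 9.8 = 4.508 m/s².
Reaction distance = 18.6111 × 1.2 = 22.333 m.
Braking distance needed to stop: v²/(2a) = 346.373 / 9.016 = 38.418 m, so total needed = 22.333 + 38.418 = 60.751 m > 52 m — it cannot stop.
Distance remaining when braking begins: 52 − 22.333 = 29.667 m.
v² = v₀² − 2a·d = 346.373 − 2 × 4.508 × 29.667 = 78.895 m²/s².
v = √78.895 = 8.882 m/s.

No — it strikes the obstacle at 8.9 m/s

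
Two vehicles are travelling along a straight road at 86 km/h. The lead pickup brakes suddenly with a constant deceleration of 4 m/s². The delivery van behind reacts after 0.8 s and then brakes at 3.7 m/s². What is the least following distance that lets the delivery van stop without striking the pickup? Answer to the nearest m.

Minimum gap ≈ 25 m

86 km/h ÷ 3.6 = 23.8889 m/s.
Leader travels v²/(2a_L) = 570.680 / 8.000 = 71.335 m before stopping.
Follower covers v·t_r = 23.8889 × 0.8 = 19.111 m while reacting, then v²/(2a_F) = 570.680 / 7.400 = 77.119 m while braking, for a total of 19.111 + 77.119 = 96.230 m.
Since a_F ≤ a_L and the follower starts braking later, the follower is never slower than the leader, so the closest approach is when both have stopped.
Minimum gap = 96.230 − 71.335 = 24.895 m.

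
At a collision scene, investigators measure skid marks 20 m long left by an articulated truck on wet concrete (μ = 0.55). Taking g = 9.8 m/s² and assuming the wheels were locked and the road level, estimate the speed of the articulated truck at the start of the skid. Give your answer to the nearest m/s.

Deceleration a = μg = 0.55 × 9.8 = 5.390 m/s².
v = √(2a·d) = √(2 × 5.390 × 20) = √215.600 = 14.6833 m/s.

Initial speed ≈ 15 m/s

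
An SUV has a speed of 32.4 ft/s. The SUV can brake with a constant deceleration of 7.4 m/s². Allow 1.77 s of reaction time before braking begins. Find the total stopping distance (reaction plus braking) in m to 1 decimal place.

32.4 ft/s × 0.3048 = 9.8755 m/s.
Reaction distance = v·t_r = 9.8755 × 1.77 = 17.480 m.
Braking distance = v²/(2a) = 9.8755² / (2 × 7.400) = 97.526 / 14.800 = 6.590 m.
Total = 17.480 + 6.590 = 24.070 m.

Total stopping distance ≈ 24.1 m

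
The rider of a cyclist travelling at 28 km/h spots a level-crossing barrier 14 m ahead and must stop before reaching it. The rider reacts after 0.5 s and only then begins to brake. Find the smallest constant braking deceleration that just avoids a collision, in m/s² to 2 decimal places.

28 km/h ÷ 3.6 = 7.7778 m/s.
Distance covered during reaction = 7.7778 × 0.5 = 3.889 m.
Distance available for braking: 14 − 3.889 = 10.111 m.
v² = 2a·d ⇒ a = v²/(2d) = 7.7778² / (2 × 10.111) = 60.494 / 20.222 = 2.9915 m/s².

Required deceleration ≈ 2.99 m/s²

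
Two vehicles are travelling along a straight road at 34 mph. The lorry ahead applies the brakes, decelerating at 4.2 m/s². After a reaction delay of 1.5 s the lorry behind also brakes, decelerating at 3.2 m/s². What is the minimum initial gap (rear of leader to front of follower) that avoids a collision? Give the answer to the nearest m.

34 mph × 0.44704 = 15.1994 m/s.
Leader travels v²/(2a_L) = 231.022 / 8.400 = 27.503 m before stopping.
Follower covers v·t_r = 15.1994 × 1.5 = 22.799 m while reacting, then v²/(2a_F) = 231.022 / 6.400 = 36.097 m while braking, for a total of 22.799 + 36.097 = 58.896 m.
Since a_F ≤ a_L and the follower starts braking later, the follower is never slower than the leader, so the closest approach is when both have stopped.
Minimum gap = 58.896 − 27.503 = 31.393 m.

Minimum gap ≈ 31 m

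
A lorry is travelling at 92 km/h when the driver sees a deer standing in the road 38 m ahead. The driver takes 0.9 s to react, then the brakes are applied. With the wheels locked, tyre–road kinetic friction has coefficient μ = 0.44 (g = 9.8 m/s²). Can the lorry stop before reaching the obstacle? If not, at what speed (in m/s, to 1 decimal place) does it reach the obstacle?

No — it strikes the obstacle at 22.9 m/s

92 km/h ÷ 3.6 = 25.5556 m/s.
a = μg = 0.44 × 9.8 = 4.312 m/s².
Reaction distance = 25.5556 × 0.9 = 23.000 m.
Braking distance needed to stop: v²/(2a) = 653.089 / 8.624 = 75.729 m, so total needed = 23.000 + 75.729 = 98.729 m > 38 m — it cannot stop.
Distance remaining when braking begins: 38 − 23.000 = 15.000 m.
v² = v₀² − 2a·d = 653.089 − 2 × 4.312 × 15.000 = 523.729 m²/s².
v = √523.729 = 22.885 m/s.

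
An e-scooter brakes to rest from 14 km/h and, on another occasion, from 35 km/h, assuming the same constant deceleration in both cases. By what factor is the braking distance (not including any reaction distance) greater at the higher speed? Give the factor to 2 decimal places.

Braking distance d = v²/(2a), so with a fixed, d ∝ v².
Factor = (35/14)² = 2.5000² = 6.2500.

Factor ≈ 6.25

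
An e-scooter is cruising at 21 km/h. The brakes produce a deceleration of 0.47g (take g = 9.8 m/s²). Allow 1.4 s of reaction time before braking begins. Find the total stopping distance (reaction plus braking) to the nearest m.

Total stopping distance ≈ 12 m

21 km/h ÷ 3.6 = 5.8333 m/s.
a = 0.47 × 9.8 = 4.606 m/s².
Reaction distance = v·t_r = 5.8333 × 1.4 = 8.167 m.
Braking distance = v²/(2a) = 5.8333² / (2 × 4.606) = 34.027 / 9.212 = 3.694 m.
Total = 8.167 + 3.694 = 11.861 m.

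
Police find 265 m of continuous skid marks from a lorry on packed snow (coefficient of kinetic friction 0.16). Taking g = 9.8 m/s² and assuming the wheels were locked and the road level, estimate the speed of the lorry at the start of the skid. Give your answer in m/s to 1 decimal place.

Initial speed ≈ 28.8 m/s

Deceleration a = μg = 0.16 × 9.8 = 1.568 m/s².
v = √(2a·d) = √(2 × 1.568 × 265) = √831.040 = 28.8278 m/s.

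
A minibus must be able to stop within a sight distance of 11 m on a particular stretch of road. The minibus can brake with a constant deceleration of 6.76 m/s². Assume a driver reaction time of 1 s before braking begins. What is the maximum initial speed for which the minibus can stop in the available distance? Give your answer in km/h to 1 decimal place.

Stopping distance: v·t_r + v²/(2a) = 11 with t_r = 1 s and a = 6.760 m/s².
So v² + 13.520 v − 148.72 = 0.
Positive root: v = −a·t_r + √((a·t_r)² + 2a·d) = −6.760 + √(45.698 + 148.72) = 7.1834 m/s.
7.1834 m/s × 3.6 = 25.860 km/h.

Maximum speed ≈ 25.9 km/h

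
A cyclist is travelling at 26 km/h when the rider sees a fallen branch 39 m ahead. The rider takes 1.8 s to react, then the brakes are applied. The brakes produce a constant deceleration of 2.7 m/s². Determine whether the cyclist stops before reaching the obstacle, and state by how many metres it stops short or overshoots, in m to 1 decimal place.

26 km/h ÷ 3.6 = 7.2222 m/s.
Reaction distance = 7.2222 × 1.8 = 13.000 m.
Braking distance = v²/(2a) = 52.160 / 5.400 = 9.659 m.
Total stopping distance = 13.000 + 9.659 = 22.659 m, vs 39 m available — it stops with 39 − 22.659 = 16.341 m to spare.

Yes — it stops 16.3 m short of the obstacle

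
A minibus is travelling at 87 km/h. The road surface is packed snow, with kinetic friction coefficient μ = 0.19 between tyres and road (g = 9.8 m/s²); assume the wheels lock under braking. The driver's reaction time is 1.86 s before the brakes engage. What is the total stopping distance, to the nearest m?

Total stopping distance ≈ 202 m

87 km/h ÷ 3.6 = 24.1667 m/s.
a = μg = 0.19 × 9.8 = 1.862 m/s².
Reaction distance = v·t_r = 24.1667 × 1.86 = 44.950 m.
Braking distance = v²/(2a) = 24.1667² / (2 × 1.862) = 584.029 / 3.724 = 156.828 m.
Total = 44.950 + 156.828 = 201.778 m.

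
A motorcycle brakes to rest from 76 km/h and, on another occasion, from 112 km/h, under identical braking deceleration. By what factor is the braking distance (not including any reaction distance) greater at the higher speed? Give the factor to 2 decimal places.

Braking distance d = v²/(2a), so with a fixed, d ∝ v².
Factor = (112/76)² = 1.4737² = 2.1718.

Factor ≈ 2.17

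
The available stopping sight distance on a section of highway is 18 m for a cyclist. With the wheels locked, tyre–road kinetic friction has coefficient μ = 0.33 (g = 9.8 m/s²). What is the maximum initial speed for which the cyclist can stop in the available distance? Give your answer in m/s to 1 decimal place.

Maximum speed ≈ 10.8 m/s

a = μg = 0.33 × 9.8 = 3.234 m/s².
v²/(2a) = d ⇒ v = √(2 × 3.234 × 18) = √116.42 = 10.7898 m/s.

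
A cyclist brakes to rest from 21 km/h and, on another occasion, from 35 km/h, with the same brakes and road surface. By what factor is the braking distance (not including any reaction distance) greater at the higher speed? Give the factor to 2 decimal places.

Braking distance d = v²/(2a), so with a fixed, d ∝ v².
Factor = (35/21)² = 1.6667² = 2.7779.

Factor ≈ 2.78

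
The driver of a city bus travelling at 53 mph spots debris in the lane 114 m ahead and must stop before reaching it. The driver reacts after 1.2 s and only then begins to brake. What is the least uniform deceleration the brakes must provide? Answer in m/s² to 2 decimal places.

Required deceleration ≈ 3.28 m/s²

53 mph × 0.44704 = 23.6931 m/s.
Distance covered during reaction = 23.6931 × 1.2 = 28.432 m.
Distance available for braking: 114 − 28.432 = 85.568 m.
v² = 2a·d ⇒ a = v²/(2d) = 23.6931² / (2 × 85.568) = 561.363 / 171.136 = 3.2802 m/s².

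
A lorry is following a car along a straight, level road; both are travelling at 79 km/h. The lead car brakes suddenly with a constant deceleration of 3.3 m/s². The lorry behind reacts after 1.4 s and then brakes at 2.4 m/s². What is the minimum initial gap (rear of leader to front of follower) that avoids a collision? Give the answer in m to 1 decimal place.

79 km/h ÷ 3.6 = 21.9444 m/s.
Leader travels v²/(2a_L) = 481.557 / 6.600 = 72.963 m before stopping.
Follower covers v·t_r = 21.9444 × 1.4 = 30.722 m while reacting, then v²/(2a_F) = 481.557 / 4.800 = 100.324 m while braking, for a total of 30.722 + 100.324 = 131.046 m.
Since a_F ≤ a_L and the follower starts braking later, the follower is never slower than the leader, so the closest approach is when both have stopped.
Minimum gap = 131.046 − 72.963 = 58.083 m.

Minimum gap ≈ 58.1 m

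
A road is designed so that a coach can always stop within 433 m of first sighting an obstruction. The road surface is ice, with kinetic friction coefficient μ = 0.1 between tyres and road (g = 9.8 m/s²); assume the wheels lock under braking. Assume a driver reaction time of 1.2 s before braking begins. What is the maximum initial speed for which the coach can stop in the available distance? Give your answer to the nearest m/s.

Maximum speed ≈ 28 m/s

a = μg = 0.1 × 9.8 = 0.980 m/s².
Stopping distance: v·t_r + v²/(2a) = 433 with t_r = 1.2 s and a = 0.980 m/s².
So v² + 2.352 v − 848.68 = 0.
Positive root: v = −a·t_r + √((a·t_r)² + 2a·d) = −1.176 + √(1.383 + 848.68) = 27.9798 m/s.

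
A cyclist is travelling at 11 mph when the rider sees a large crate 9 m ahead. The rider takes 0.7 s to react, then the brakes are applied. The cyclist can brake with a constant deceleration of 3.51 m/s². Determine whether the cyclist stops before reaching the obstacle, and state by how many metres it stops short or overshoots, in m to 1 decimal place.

11 mph × 0.44704 = 4.9174 m/s.
Reaction distance = 4.9174 × 0.7 = 3.442 m.
Braking distance = v²/(2a) = 24.181 / 7.020 = 3.445 m.
Total stopping distance = 3.442 + 3.445 = 6.887 m, vs 9 m available — it stops with 9 − 6.887 = 2.113 m to spare.

Yes — it stops 2.1 m short of the obstacle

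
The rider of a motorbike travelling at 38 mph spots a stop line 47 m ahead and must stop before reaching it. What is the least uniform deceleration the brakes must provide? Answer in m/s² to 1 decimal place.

38 mph × 0.44704 = 16.9875 m/s.
v² = 2a·d ⇒ a = v²/(2d) = 16.9875² / (2 × 47.000) = 288.575 / 94.000 = 3.0699 m/s².

Required deceleration ≈ 3.1 m/s²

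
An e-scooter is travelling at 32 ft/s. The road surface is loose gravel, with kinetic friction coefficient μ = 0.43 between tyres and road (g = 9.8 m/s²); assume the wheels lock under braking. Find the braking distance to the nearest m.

Braking distance ≈ 11 m

32 ft/s × 0.3048 = 9.7536 m/s.
a = μg = 0.43 × 9.8 = 4.214 m/s².
Braking distance = v²/(2a) = 9.7536² / (2 × 4.214) = 95.133 / 8.428 = 11.288 m.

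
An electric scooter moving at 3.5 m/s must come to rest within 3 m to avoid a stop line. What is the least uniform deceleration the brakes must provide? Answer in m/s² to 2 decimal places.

v² = 2a·d ⇒ a = v²/(2d) = 3.5000² / (2 × 3.000) = 12.250 / 6.000 = 2.0417 m/s².

Required deceleration ≈ 2.04 m/s²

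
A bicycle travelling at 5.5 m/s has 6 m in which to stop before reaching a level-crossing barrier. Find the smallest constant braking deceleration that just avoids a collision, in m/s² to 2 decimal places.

Required deceleration ≈ 2.52 m/s²

v² = 2a·d ⇒ a = v²/(2d) = 5.5000² / (2 × 6.000) = 30.250 / 12.000 = 2.5208 m/s².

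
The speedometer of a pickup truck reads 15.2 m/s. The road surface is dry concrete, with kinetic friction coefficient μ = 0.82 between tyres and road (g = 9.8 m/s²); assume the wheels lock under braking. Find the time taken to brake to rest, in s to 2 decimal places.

a = μg = 0.82 × 9.8 = 8.036 m/s².
Braking time = v/a = 15.2000 / 8.036 = 1.891 s.

Braking time ≈ 1.89 s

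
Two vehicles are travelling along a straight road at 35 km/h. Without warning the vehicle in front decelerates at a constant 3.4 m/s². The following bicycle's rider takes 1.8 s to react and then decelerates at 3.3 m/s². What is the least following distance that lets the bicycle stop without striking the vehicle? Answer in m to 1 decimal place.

Minimum gap ≈ 17.9 m

35 km/h ÷ 3.6 = 9.7222 m/s.
Leader travels v²/(2a_L) = 94.521 / 6.800 = 13.900 m before stopping.
Follower covers v·t_r = 9.7222 × 1.8 = 17.500 m while reacting, then v²/(2a_F) = 94.521 / 6.600 = 14.321 m while braking, for a total of 17.500 + 14.321 = 31.821 m.
Since a_F ≤ a_L and the follower starts braking later, the follower is never slower than the leader, so the closest approach is when both have stopped.
Minimum gap = 31.821 − 13.900 = 17.921 m.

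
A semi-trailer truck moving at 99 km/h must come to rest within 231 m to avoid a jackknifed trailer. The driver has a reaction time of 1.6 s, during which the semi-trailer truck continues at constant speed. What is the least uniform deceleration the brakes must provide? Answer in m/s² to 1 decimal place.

99 km/h ÷ 3.6 = 27.5000 m/s.
Distance covered during reaction = 27.5000 × 1.6 = 44.000 m.
Distance available for braking: 231 − 44.000 = 187.000 m.
v² = 2a·d ⇒ a = v²/(2d) = 27.5000² / (2 × 187.000) = 756.250 / 374.000 = 2.0221 m/s².

Required deceleration ≈ 2.0 m/s²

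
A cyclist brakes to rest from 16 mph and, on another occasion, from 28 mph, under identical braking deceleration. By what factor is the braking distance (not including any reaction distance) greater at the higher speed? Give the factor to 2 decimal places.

Factor ≈ 3.06

Braking distance d = v²/(2a), so with a fixed, d ∝ v².
Factor = (28/16)² = 1.7500² = 3.0625.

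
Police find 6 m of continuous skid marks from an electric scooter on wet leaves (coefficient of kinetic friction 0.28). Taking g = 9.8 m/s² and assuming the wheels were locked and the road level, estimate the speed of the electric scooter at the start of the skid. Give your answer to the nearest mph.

Deceleration a = μg = 0.28 × 9.8 = 2.744 m/s².
v = √(2a·d) = √(2 × 2.744 × 6) = √32.928 = 5.7383 m/s.
= 5.7383 ÷ 0.44704 = 12.836 mph.

Initial speed ≈ 13 mph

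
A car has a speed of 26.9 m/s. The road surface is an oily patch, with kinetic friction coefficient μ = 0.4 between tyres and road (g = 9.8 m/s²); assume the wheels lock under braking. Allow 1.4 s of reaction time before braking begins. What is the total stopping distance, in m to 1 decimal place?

Total stopping distance ≈ 130.0 m

a = μg = 0.4 × 9.8 = 3.920 m/s².
Reaction distance = v·t_r = 26.9000 × 1.4 = 37.660 m.
Braking distance = v²/(2a) = 26.9000² / (2 × 3.920) = 723.610 / 7.840 = 92.297 m.
Total = 37.660 + 92.297 = 129.957 m.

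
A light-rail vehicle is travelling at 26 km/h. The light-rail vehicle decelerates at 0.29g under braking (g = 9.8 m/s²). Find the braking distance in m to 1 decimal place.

26 km/h ÷ 3.6 = 7.2222 m/s.
a = 0.29 × 9.8 = 2.842 m/s².
Braking distance = v²/(2a) = 7.2222² / (2 × 2.842) = 52.160 / 5.684 = 9.177 m.

Braking distance ≈ 9.2 m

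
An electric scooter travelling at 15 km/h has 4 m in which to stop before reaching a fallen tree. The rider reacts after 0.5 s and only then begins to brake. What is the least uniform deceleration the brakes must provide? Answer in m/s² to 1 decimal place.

15 km/h ÷ 3.6 = 4.1667 m/s.
Distance covered during reaction = 4.1667 × 0.5 = 2.083 m.
Distance available for braking: 4 − 2.083 = 1.917 m.
v² = 2a·d ⇒ a = v²/(2d) = 4.1667² / (2 × 1.917) = 17.361 / 3.834 = 4.5282 m/s².

Required deceleration ≈ 4.5 m/s²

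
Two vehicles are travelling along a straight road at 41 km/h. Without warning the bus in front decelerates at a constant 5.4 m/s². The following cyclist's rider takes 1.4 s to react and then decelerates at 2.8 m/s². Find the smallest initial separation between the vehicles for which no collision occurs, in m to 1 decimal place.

Minimum gap ≈ 27.1 m

41 km/h ÷ 3.6 = 11.3889 m/s.
Leader travels v²/(2a_L) = 129.707 / 10.800 = 12.010 m before stopping.
Follower covers v·t_r = 11.3889 × 1.4 = 15.944 m while reacting, then v²/(2a_F) = 129.707 / 5.600 = 23.162 m while braking, for a total of 15.944 + 23.162 = 39.106 m.
Since a_F ≤ a_L and the follower starts braking later, the follower is never slower than the leader, so the closest approach is when both have stopped.
Minimum gap = 39.106 − 12.010 = 27.096 m.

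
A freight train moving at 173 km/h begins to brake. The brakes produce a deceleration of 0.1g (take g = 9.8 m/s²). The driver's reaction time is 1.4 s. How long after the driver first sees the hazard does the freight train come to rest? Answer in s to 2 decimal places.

173 km/h ÷ 3.6 = 48.0556 m/s.
a = 0.1 × 9.8 = 0.980 m/s².
Braking time = v/a = 48.0556 / 0.980 = 49.036 s.
Total = 1.4 + 49.036 = 50.436 s.

Total time ≈ 50.44 s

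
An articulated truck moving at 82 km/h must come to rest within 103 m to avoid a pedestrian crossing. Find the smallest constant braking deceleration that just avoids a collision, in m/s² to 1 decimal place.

Required deceleration ≈ 2.5 m/s²

82 km/h ÷ 3.6 = 22.7778 m/s.
v² = 2a·d ⇒ a = v²/(2d) = 22.7778² / (2 × 103.000) = 518.828 / 206.000 = 2.5186 m/s².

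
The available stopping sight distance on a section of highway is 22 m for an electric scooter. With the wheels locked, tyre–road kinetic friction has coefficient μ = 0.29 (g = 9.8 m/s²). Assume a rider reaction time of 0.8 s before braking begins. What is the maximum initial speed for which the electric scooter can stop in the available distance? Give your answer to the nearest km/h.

a = μg = 0.29 × 9.8 = 2.842 m/s².
Stopping distance: v·t_r + v²/(2a) = 22 with t_r = 0.8 s and a = 2.842 m/s².
So v² + 4.547 v − 125.05 = 0.
Positive root: v = −a·t_r + √((a·t_r)² + 2a·d) = −2.274 + √(5.171 + 125.05) = 9.1374 m/s.
9.1374 m/s × 3.6 = 32.895 km/h.

Maximum speed ≈ 33 km/h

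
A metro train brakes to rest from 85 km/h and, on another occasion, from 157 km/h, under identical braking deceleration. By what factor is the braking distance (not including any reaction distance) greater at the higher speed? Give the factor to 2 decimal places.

Factor ≈ 3.41

Braking distance d = v²/(2a), so with a fixed, d ∝ v².
Factor = (157/85)² = 1.8471² = 3.4118.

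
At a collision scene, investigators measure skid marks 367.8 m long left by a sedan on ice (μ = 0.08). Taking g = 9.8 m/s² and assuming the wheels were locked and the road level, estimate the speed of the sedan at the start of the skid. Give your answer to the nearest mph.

Deceleration a = μg = 0.08 × 9.8 = 0.784 m/s².
v = √(2a·d) = √(2 × 0.784 × 367.8) = √576.710 = 24.0148 m/s.
= 24.0148 ÷ 0.44704 = 53.720 mph.

Initial speed ≈ 54 mph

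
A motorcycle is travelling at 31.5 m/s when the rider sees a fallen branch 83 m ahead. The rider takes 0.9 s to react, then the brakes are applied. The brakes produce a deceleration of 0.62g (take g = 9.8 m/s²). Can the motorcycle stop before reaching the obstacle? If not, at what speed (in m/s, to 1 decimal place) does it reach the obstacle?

a = 0.62 × 9.8 = 6.076 m/s².
Reaction distance = 31.5000 × 0.9 = 28.350 m.
Braking distance needed to stop: v²/(2a) = 992.250 / 12.152 = 81.653 m, so total needed = 28.350 + 81.653 = 110.003 m > 83 m — it cannot stop.
Distance remaining when braking begins: 83 − 28.350 = 54.650 m.
v² = v₀² − 2a·d = 992.250 − 2 × 6.076 × 54.650 = 328.143 m²/s².
v = √328.143 = 18.115 m/s.

No — it strikes the obstacle at 18.1 m/s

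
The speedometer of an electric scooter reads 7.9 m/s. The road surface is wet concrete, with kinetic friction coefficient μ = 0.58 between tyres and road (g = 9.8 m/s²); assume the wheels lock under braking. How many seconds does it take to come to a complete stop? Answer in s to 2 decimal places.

a = μg = 0.58 × 9.8 = 5.684 m/s².
Braking time = v/a = 7.9000 / 5.684 = 1.390 s.

Braking time ≈ 1.39 s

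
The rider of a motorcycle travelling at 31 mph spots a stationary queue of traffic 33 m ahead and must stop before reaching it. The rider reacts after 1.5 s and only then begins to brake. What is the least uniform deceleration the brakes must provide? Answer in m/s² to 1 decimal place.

31 mph × 0.44704 = 13.8582 m/s.
Distance covered during reaction = 13.8582 × 1.5 = 20.787 m.
Distance available for braking: 33 − 20.787 = 12.213 m.
v² = 2a·d ⇒ a = v²/(2d) = 13.8582² / (2 × 12.213) = 192.050 / 24.426 = 7.8625 m/s².

Required deceleration ≈ 7.9 m/s²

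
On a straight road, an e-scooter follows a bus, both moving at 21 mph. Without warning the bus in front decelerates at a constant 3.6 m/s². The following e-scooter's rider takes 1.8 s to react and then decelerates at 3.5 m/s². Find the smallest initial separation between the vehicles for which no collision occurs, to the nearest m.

Minimum gap ≈ 17 m

21 mph × 0.44704 = 9.3878 m/s.
Leader travels v²/(2a_L) = 88.131 / 7.200 = 12.240 m before stopping.
Follower covers v·t_r = 9.3878 × 1.8 = 16.898 m while reacting, then v²/(2a_F) = 88.131 / 7.000 = 12.590 m while braking, for a total of 16.898 + 12.590 = 29.488 m.
Since a_F ≤ a_L and the follower starts braking later, the follower is never slower than the leader, so the closest approach is when both have stopped.
Minimum gap = 29.488 − 12.240 = 17.248 m.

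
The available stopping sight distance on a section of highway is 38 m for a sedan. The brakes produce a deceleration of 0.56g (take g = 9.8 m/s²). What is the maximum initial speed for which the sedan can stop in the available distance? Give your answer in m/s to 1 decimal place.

a = 0.56 × 9.8 = 5.488 m/s².
v²/(2a) = d ⇒ v = √(2 × 5.488 × 38) = √417.09 = 20.4228 m/s.

Maximum speed ≈ 20.4 m/s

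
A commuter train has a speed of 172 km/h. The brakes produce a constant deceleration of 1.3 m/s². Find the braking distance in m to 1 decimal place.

172 km/h ÷ 3.6 = 47.7778 m/s.
Braking distance = v²/(2a) = 47.7778² / (2 × 1.300) = 2282.718 / 2.600 = 877.968 m.

Braking distance ≈ 878.0 m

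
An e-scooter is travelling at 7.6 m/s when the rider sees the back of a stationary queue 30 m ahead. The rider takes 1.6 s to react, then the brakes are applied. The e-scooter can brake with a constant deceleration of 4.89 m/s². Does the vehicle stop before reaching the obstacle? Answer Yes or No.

Reaction distance = 7.6000 × 1.6 = 12.160 m.
Braking distance = v²/(2a) = 57.760 / 9.780 = 5.906 m.
Total stopping distance = 12.160 + 5.906 = 18.066 m, vs 30 m available — it stops with 30 − 18.066 = 11.934 m to spare.

Yes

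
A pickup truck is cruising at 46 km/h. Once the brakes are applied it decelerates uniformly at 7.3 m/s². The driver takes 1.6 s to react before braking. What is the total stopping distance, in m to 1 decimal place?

Total stopping distance ≈ 31.6 m

46 km/h ÷ 3.6 = 12.7778 m/s.
Reaction distance = v·t_r = 12.7778 × 1.6 = 20.444 m.
Braking distance = v²/(2a) = 12.7778² / (2 × 7.300) = 163.272 / 14.600 = 11.183 m.
Total = 20.444 + 11.183 = 31.627 m.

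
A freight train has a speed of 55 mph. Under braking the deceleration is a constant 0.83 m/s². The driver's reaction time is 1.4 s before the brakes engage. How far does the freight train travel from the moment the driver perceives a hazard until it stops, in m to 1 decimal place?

55 mph × 0.44704 = 24.5872 m/s.
Reaction distance = v·t_r = 24.5872 × 1.4 = 34.422 m.
Braking distance = v²/(2a) = 24.5872² / (2 × 0.830) = 604.530 / 1.660 = 364.175 m.
Total = 34.422 + 364.175 = 398.597 m.

Total stopping distance ≈ 398.6 m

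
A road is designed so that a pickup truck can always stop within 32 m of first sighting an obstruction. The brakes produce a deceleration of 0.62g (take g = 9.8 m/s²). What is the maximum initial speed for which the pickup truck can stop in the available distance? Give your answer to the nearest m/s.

Maximum speed ≈ 20 m/s

a = 0.62 × 9.8 = 6.076 m/s².
v²/(2a) = d ⇒ v = √(2 × 6.076 × 32) = √388.86 = 19.7195 m/s.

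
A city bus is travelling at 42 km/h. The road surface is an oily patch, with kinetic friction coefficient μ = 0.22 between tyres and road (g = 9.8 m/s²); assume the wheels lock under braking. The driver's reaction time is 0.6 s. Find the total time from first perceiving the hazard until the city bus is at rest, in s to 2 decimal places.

Total time ≈ 6.01 s

42 km/h ÷ 3.6 = 11.6667 m/s.
a = μg = 0.22 × 9.8 = 2.156 m/s².
Braking time = v/a = 11.6667 / 2.156 = 5.411 s.
Total = 0.6 + 5.411 = 6.011 s.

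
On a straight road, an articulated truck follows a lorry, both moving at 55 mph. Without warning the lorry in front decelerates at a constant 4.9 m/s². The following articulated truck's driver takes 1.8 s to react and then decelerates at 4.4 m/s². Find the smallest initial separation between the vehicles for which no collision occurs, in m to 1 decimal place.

55 mph × 0.44704 = 24.5872 m/s.
Leader travels v²/(2a_L) = 604.530 / 9.800 = 61.687 m before stopping.
Follower covers v·t_r = 24.5872 × 1.8 = 44.257 m while reacting, then v²/(2a_F) = 604.530 / 8.800 = 68.697 m while braking, for a total of 44.257 + 68.697 = 112.954 m.
Since a_F ≤ a_L and the follower starts braking later, the follower is never slower than the leader, so the closest approach is when both have stopped.
Minimum gap = 112.954 − 61.687 = 51.267 m.

Minimum gap ≈ 51.3 m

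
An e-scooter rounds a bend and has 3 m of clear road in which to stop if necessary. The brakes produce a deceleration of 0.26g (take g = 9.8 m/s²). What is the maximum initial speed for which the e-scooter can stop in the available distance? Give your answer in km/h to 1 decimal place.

Maximum speed ≈ 14.1 km/h

a = 0.26 × 9.8 = 2.548 m/s².
v²/(2a) = d ⇒ v = √(2 × 2.548 × 3) = √15.29 = 3.9102 m/s.
3.9102 m/s × 3.6 = 14.077 km/h.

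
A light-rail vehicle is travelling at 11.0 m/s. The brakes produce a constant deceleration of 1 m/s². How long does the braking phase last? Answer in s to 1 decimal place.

Braking time ≈ 11.0 s

Braking time = v/a = 11.0000 / 1.000 = 11.000 s.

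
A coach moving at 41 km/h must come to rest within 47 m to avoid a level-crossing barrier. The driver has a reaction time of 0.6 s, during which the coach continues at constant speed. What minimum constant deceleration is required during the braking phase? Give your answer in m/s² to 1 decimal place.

Required deceleration ≈ 1.6 m/s²

41 km/h ÷ 3.6 = 11.3889 m/s.
Distance covered during reaction = 11.3889 × 0.6 = 6.833 m.
Distance available for braking: 47 − 6.833 = 40.167 m.
v² = 2a·d ⇒ a = v²/(2d) = 11.3889² / (2 × 40.167) = 129.707 / 80.334 = 1.6146 m/s².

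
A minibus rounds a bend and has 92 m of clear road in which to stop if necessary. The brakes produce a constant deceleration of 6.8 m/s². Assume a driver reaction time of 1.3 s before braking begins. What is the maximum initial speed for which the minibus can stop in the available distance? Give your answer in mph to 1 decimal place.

Maximum speed ≈ 61.8 mph

Stopping distance: v·t_r + v²/(2a) = 92 with t_r = 1.3 s and a = 6.800 m/s².
So v² + 17.680 v − 1251.20 = 0.
Positive root: v = −a·t_r + √((a·t_r)² + 2a·d) = −8.840 + √(78.146 + 1251.20) = 27.6202 m/s.
27.6202 m/s ÷ 0.44704 = 61.785 mph.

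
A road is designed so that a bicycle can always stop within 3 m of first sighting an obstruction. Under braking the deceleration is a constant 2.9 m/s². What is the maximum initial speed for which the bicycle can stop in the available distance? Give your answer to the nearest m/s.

Maximum speed ≈ 4 m/s

v²/(2a) = d ⇒ v = √(2 × 2.900 × 3) = √17.40 = 4.1713 m/s.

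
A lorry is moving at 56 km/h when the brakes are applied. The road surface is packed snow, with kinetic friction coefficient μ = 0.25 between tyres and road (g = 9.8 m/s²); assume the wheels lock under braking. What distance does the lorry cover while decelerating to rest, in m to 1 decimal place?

56 km/h ÷ 3.6 = 15.5556 m/s.
a = μg = 0.25 × 9.8 = 2.450 m/s².
Braking distance = v²/(2a) = 15.5556² / (2 × 2.450) = 241.977 / 4.900 = 49.383 m.

Braking distance ≈ 49.4 m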